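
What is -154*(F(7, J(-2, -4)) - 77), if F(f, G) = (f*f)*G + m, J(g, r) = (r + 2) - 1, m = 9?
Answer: 33110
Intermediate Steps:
J(g, r) = 1 + r (J(g, r) = (2 + r) - 1 = 1 + r)
F(f, G) = 9 + G*f² (F(f, G) = (f*f)*G + 9 = f²*G + 9 = G*f² + 9 = 9 + G*f²)
-154*(F(7, J(-2, -4)) - 77) = -154*((9 + (1 - 4)*7²) - 77) = -154*((9 - 3*49) - 77) = -154*((9 - 147) - 77) = -154*(-138 - 77) = -154*(-215) = 33110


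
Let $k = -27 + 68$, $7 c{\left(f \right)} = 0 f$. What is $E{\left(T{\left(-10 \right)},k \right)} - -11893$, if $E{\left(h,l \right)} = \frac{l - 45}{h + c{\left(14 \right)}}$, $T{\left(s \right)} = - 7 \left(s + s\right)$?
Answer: $\frac{416254}{35} \approx 11893.0$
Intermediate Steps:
$T{\left(s \right)} = - 14 s$ ($T{\left(s \right)} = - 7 \cdot 2 s = - 14 s$)
$c{\left(f \right)} = 0$ ($c{\left(f \right)} = \frac{0 f}{7} = \frac{1}{7} \cdot 0 = 0$)
$k = 41$
$E{\left(h,l \right)} = \frac{-45 + l}{h}$ ($E{\left(h,l \right)} = \frac{l - 45}{h + 0} = \frac{-45 + l}{h}$)
$E{\left(T{\left(-10 \right)},k \right)} - -11893 = \frac{-45 + 41}{\left(-14\right) \left(-10\right)} - -11893 = \frac{1}{140} \left(-4\right) + 11893 = - \frac{1}{35} + 11893 = \frac{416254}{35}$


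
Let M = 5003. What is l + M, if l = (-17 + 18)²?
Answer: 5004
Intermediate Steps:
l = 1 (l = 1² = 1)
l + M = 1 + 5003 = 5004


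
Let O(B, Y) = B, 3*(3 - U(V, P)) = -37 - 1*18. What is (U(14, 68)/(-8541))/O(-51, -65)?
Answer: 64/1306773 ≈ 4.8976e-5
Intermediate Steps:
U(V, P) = 64/3 (U(V, P) = 3 - (-37 - 1*18)/3 = 3 - (-37 - 18)/3 = 3 - ⅓*(-55) = 3 + 55/3 = 64/3)
(U(14, 68)/(-8541))/O(-51, -65) = ((64/3)/(-8541))/(-51) = ((64/3)*(-1/8541))*(-1/51) = -64/25623*(-1/51) = 64/1306773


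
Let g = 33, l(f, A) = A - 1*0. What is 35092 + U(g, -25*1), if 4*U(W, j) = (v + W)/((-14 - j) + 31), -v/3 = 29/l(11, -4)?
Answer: 7860681/224 ≈ 35092.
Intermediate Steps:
l(f, A) = A (l(f, A) = A + 0 = A)
v = 87/4 (v = -87/(-4) = -87*(-1)/4 = -3*(-29/4) = 87/4 ≈ 21.750)
U(W, j) = (87/4 + W)/(4*(17 - j)) (U(W, j) = ((87/4 + W)/((-14 - j) + 31))/4 = ((87/4 + W)/(17 - j))/4 = (87/4 + W)/(4*(17 - j)))
35092 + U(g, -25*1) = 35092 + (-87 - 4*33)/(16*(-17 - 25*1)) = 35092 + (-87 - 132)/(16*(-17 - 25)) = 35092 + (1/16)*(-219)/(-42) = 35092 + (1/16)*(-1/42)*(-219) = 35092 + 73/224 = 7860681/224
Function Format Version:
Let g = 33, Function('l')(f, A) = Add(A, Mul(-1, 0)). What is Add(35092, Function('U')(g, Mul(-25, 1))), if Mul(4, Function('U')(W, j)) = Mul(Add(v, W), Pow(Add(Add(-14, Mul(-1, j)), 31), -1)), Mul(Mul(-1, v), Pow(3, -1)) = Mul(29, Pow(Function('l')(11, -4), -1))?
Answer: Rational(7860681, 224) ≈ 35092.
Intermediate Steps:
Function('l')(f, A) = A (Function('l')(f, A) = Add(A, 0) = A)
v = Rational(87, 4) (v = Mul(-3, Mul(29, Pow(-4, -1))) = Mul(-3, Mul(29, Rational(-1, 4))) = Mul(-3, Rational(-29, 4)) = Rational(87, 4) ≈ 21.750)
Function('U')(W, j) = Mul(Rational(1, 4), Pow(Add(17, Mul(-1, j)), -1), Add(Rational(87, 4), W)) (Function('U')(W, j) = Mul(Rational(1, 4), Mul(Add(Rational(87, 4), W), Pow(Add(Add(-14, Mul(-1, j)), 31), -1))) = Mul(Rational(1, 4), Mul(Add(Rational(87, 4), W), Pow(Add(17, Mul(-1, j)), -1))) = Mul(Rational(1, 4), Mul(Pow(Add(17, Mul(-1, j)), -1), Add(Rational(87, 4), W))) = Mul(Rational(1, 4), Pow(Add(17, Mul(-1, j)), -1), Add(Rational(87, 4), W)))
Add(35092, Function('U')(g, Mul(-25, 1))) = Add(35092, Mul(Rational(1, 16), Pow(Add(-17, Mul(-25, 1)), -1), Add(-87, Mul(-4, 33)))) = Add(35092, Mul(Rational(1, 16), Pow(Add(-17, -25), -1), Add(-87, -132))) = Add(35092, Mul(Rational(1, 16), Pow(-42, -1), -219)) = Add(35092, Mul(Rational(1, 16), Rational(-1, 42), -219)) = Add(35092, Rational(73, 224)) = Rational(7860681, 224)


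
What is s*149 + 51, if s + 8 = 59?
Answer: 7650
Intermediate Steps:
s = 51 (s = -8 + 59 = 51)
s*149 + 51 = 51*149 + 51 = 7599 + 51 = 7650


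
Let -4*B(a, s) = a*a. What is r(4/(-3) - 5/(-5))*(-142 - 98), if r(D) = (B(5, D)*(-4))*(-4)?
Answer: 24000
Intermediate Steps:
B(a, s) = -a²/4 (B(a, s) = -a*a/4 = -a²/4)
r(D) = -100 (r(D) = (-¼*5²*(-4))*(-4) = (-¼*25*(-4))*(-4) = -25/4*(-4)*(-4) = 25*(-4) = -100)
r(4/(-3) - 5/(-5))*(-142 - 98) = -100*(-142 - 98) = -100*(-240) = 24000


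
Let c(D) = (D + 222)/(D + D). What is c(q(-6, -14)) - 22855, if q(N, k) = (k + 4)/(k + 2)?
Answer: -227213/10 ≈ -22721.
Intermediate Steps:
q(N, k) = (4 + k)/(2 + k)
c(D) = (222 + D)/(2*D) (c(D) = (222 + D)/((2*D)) = (222 + D)*(1/(2*D)) = (222 + D)/(2*D))
c(q(-6, -14)) - 22855 = (222 + (4 - 14)/(2 - 14))/(2*(((4 - 14)/(2 - 14)))) - 22855 = (222 - 10/(-12))/(2*((-10/(-12)))) - 22855 = (222 - 1/12*(-10))/(2*((-1/12*(-10)))) - 22855 = (222 + ⅚)/(2*(⅚)) - 22855 = (½)*(6/5)*(1337/6) - 22855 = 1337/10 - 22855 = -227213/10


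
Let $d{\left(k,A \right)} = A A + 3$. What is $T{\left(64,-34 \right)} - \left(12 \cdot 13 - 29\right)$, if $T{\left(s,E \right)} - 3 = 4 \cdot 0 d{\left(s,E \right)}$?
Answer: $-124$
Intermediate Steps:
$d{\left(k,A \right)} = 3 + A^{2}$ ($d{\left(k,A \right)} = A^{2} + 3 = 3 + A^{2}$)
$T{\left(s,E \right)} = 3$ ($T{\left(s,E \right)} = 3 + 4 \cdot 0 \left(3 + E^{2}\right) = 3 + 0 \left(3 + E^{2}\right) = 3 + 0 = 3$)
$T{\left(64,-34 \right)} - \left(12 \cdot 13 - 29\right) = 3 - \left(12 \cdot 13 - 29\right) = 3 - \left(156 - 29\right) = 3 - 127 = -124$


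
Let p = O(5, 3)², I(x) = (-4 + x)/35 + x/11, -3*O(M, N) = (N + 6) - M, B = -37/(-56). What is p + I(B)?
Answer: 169051/97020 ≈ 1.7424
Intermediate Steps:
B = 37/56 (B = -37*(-1/56) = 37/56 ≈ 0.66071)
O(M, N) = -2 - N/3 + M/3 (O(M, N) = -((N + 6) - M)/3 = -((6 + N) - M)/3 = -(6 + N - M)/3 = -2 - N/3 + M/3)
I(x) = -4/35 + 46*x/385 (I(x) = (-4 + x)*(1/35) + x*(1/11) = (-4/35 + x/35) + x/11 = -4/35 + 46*x/385)
p = 16/9 (p = (-2 - ⅓*3 + (⅓)*5)² = (-2 - 1 + 5/3)² = (-4/3)² = 16/9 ≈ 1.7778)
p + I(B) = 16/9 + (-4/35 + (46/385)*(37/56)) = 16/9 + (-4/35 + 851/10780) = 16/9 - 381/10780 = 169051/97020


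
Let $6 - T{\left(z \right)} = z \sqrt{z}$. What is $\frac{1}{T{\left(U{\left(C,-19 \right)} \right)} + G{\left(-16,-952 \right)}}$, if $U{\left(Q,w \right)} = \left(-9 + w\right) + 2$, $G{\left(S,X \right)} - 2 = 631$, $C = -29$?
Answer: $\frac{639}{425897} - \frac{26 i \sqrt{26}}{425897} \approx 0.0015004 - 0.00031128 i$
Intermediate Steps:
$G{\left(S,X \right)} = 633$ ($G{\left(S,X \right)} = 2 + 631 = 633$)
$U{\left(Q,w \right)} = -7 + w$
$T{\left(z \right)} = 6 - z^{\frac{3}{2}}$ ($T{\left(z \right)} = 6 - z \sqrt{z} = 6 - z^{\frac{3}{2}}$)
$\frac{1}{T{\left(U{\left(C,-19 \right)} \right)} + G{\left(-16,-952 \right)}} = \frac{1}{\left(6 - \left(-7 - 19\right)^{\frac{3}{2}}\right) + 633} = \frac{1}{\left(6 - \left(-26\right)^{\frac{3}{2}}\right) + 633} = \frac{1}{\left(6 - - 26 i \sqrt{26}\right) + 633} = \frac{1}{\left(6 + 26 i \sqrt{26}\right) + 633} = \frac{1}{639 + 26 i \sqrt{26}}$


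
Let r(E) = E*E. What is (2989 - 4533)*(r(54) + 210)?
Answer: -4826544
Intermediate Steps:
r(E) = E**2
(2989 - 4533)*(r(54) + 210) = (2989 - 4533)*(54**2 + 210) = -1544*(2916 + 210) = -1544*3126 = -4826544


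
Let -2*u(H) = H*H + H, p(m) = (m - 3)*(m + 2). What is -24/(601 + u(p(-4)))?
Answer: -3/62 ≈ -0.048387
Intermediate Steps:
p(m) = (-3 + m)*(2 + m)
u(H) = -H/2 - H²/2 (u(H) = -(H*H + H)/2 = -(H² + H)/2 = -(H + H²)/2 = -H/2 - H²/2)
-24/(601 + u(p(-4))) = -24/(601 - (-6 + (-4)² - 1*(-4))*(1 + (-6 + (-4)² - 1*(-4)))/2) = -24/(601 - (-6 + 16 + 4)*(1 + (-6 + 16 + 4))/2) = -24/(601 - ½*14*(1 + 14)) = -24/(601 - ½*14*15) = -24/(601 - 105) = -24/496 = (1/496)*(-24) = -3/62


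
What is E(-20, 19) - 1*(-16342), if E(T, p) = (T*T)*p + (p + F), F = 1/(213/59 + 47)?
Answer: 71547605/2986 ≈ 23961.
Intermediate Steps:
F = 59/2986 (F = 1/(213*(1/59) + 47) = 1/(213/59 + 47) = 1/(2986/59) = 59/2986 ≈ 0.019759)
E(T, p) = 59/2986 + p + p*T² (E(T, p) = (T*T)*p + (p + 59/2986) = T²*p + (59/2986 + p) = p*T² + (59/2986 + p) = 59/2986 + p + p*T²)
E(-20, 19) - 1*(-16342) = (59/2986 + 19 + 19*(-20)²) - 1*(-16342) = (59/2986 + 19 + 19*400) + 16342 = (59/2986 + 19 + 7600) + 16342 = 22750393/2986 + 16342 = 71547605/2986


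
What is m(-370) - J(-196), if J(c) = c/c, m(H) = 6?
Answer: 5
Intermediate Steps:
J(c) = 1
m(-370) - J(-196) = 6 - 1*1 = 6 - 1 = 5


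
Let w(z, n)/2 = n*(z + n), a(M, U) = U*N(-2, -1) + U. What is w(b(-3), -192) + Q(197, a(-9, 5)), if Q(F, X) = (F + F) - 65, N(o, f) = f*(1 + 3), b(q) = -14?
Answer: 79433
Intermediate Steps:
N(o, f) = 4*f (N(o, f) = f*4 = 4*f)
a(M, U) = -3*U (a(M, U) = U*(4*(-1)) + U = U*(-4) + U = -4*U + U = -3*U)
Q(F, X) = -65 + 2*F (Q(F, X) = 2*F - 65 = -65 + 2*F)
w(z, n) = 2*n*(n + z) (w(z, n) = 2*(n*(z + n)) = 2*(n*(n + z)) = 2*n*(n + z))
w(b(-3), -192) + Q(197, a(-9, 5)) = 2*(-192)*(-192 - 14) + (-65 + 2*197) = 2*(-192)*(-206) + (-65 + 394) = 79104 + 329 = 79433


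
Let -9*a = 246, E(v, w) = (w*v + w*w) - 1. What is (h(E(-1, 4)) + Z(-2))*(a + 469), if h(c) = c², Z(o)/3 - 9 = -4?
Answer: 180200/3 ≈ 60067.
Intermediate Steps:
E(v, w) = -1 + w² + v*w (E(v, w) = (v*w + w²) - 1 = (w² + v*w) - 1 = -1 + w² + v*w)
Z(o) = 15 (Z(o) = 27 + 3*(-4) = 27 - 12 = 15)
a = -82/3 (a = -⅑*246 = -82/3 ≈ -27.333)
(h(E(-1, 4)) + Z(-2))*(a + 469) = ((-1 + 4² - 1*4)² + 15)*(-82/3 + 469) = ((-1 + 16 - 4)² + 15)*(1325/3) = (11² + 15)*(1325/3) = (121 + 15)*(1325/3) = 136*(1325/3) = 180200/3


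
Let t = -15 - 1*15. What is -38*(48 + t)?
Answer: -684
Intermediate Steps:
t = -30 (t = -15 - 15 = -30)
-38*(48 + t) = -38*(48 - 30) = -38*18 = -684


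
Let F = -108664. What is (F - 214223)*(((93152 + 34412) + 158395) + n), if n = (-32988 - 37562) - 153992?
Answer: -19830750879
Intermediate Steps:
n = -224542 (n = -70550 - 153992 = -224542)
(F - 214223)*(((93152 + 34412) + 158395) + n) = (-108664 - 214223)*(((93152 + 34412) + 158395) - 224542) = -322887*((127564 + 158395) - 224542) = -322887*(285959 - 224542) = -322887*61417 = -19830750879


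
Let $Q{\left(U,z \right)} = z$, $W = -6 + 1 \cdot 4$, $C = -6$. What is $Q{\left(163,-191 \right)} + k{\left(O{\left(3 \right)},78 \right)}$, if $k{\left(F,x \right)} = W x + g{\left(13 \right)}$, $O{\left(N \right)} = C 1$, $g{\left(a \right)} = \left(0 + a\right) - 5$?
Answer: $-339$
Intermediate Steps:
$g{\left(a \right)} = -5 + a$ ($g{\left(a \right)} = a - 5 = -5 + a$)
$W = -2$ ($W = -6 + 4 = -2$)
$O{\left(N \right)} = -6$ ($O{\left(N \right)} = \left(-6\right) 1 = -6$)
$k{\left(F,x \right)} = 8 - 2 x$ ($k{\left(F,x \right)} = - 2 x + \left(-5 + 13\right) = - 2 x + 8 = 8 - 2 x$)
$Q{\left(163,-191 \right)} + k{\left(O{\left(3 \right)},78 \right)} = -191 + \left(8 - 156\right) = -191 - 148 = -339$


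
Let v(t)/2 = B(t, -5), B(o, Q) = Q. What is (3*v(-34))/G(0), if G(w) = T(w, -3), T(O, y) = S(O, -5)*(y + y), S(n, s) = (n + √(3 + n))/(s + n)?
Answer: -25*√3/3 ≈ -14.434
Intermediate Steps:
S(n, s) = (n + √(3 + n))/(n + s)
T(O, y) = 2*y*(O + √(3 + O))/(-5 + O) (T(O, y) = ((O + √(3 + O))/(O - 5))*(y + y) = ((O + √(3 + O))/(-5 + O))*(2*y) = 2*y*(O + √(3 + O))/(-5 + O))
G(w) = -6*(w + √(3 + w))/(-5 + w) (G(w) = 2*(-3)*(w + √(3 + w))/(-5 + w) = -6*(w + √(3 + w))/(-5 + w))
v(t) = -10 (v(t) = 2*(-5) = -10)
(3*v(-34))/G(0) = (3*(-10))/((6*(-1*0 - √(3 + 0))/(-5 + 0))) = -30*(-5/(6*(0 - √3))) = -30*5*√3/18 = -25*√3/3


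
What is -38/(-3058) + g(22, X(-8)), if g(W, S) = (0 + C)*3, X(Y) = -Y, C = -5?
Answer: -22916/1529 ≈ -14.988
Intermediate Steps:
g(W, S) = -15 (g(W, S) = (0 - 5)*3 = -5*3 = -15)
-38/(-3058) + g(22, X(-8)) = -38/(-3058) - 15 = -38*(-1/3058) - 15 = 19/1529 - 15 = -22916/1529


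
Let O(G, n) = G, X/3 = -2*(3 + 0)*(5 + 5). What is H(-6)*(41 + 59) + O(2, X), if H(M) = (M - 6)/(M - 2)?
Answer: 152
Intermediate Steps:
X = -180 (X = 3*(-2*(3 + 0)*(5 + 5)) = 3*(-6*10) = 3*(-2*30) = 3*(-60) = -180)
H(M) = (-6 + M)/(-2 + M)
H(-6)*(41 + 59) + O(2, X) = ((-6 - 6)/(-2 - 6))*(41 + 59) + 2 = (-12/(-8))*100 + 2 = -⅛*(-12)*100 + 2 = (3/2)*100 + 2 = 150 + 2 = 152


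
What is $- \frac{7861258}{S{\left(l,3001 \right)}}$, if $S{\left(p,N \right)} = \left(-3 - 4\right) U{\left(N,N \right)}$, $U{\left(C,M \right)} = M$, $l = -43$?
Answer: $\frac{7861258}{21007} \approx 374.22$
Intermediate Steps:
$S{\left(p,N \right)} = - 7 N$ ($S{\left(p,N \right)} = \left(-3 - 4\right) N = - 7 N$)
$- \frac{7861258}{S{\left(l,3001 \right)}} = - \frac{7861258}{\left(-7\right) 3001} = - \frac{7861258}{-21007} = \left(-7861258\right) \left(- \frac{1}{21007}\right) = \frac{7861258}{21007}$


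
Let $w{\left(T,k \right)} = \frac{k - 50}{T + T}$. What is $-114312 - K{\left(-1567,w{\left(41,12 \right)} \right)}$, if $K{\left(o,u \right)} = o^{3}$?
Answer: $3847636951$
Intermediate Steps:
$w{\left(T,k \right)} = \frac{-50 + k}{2 T}$ ($w{\left(T,k \right)} = \frac{k - 50}{2 T} = \left(-50 + k\right) \frac{1}{2 T} = \frac{-50 + k}{2 T}$)
$-114312 - K{\left(-1567,w{\left(41,12 \right)} \right)} = -114312 - \left(-1567\right)^{3} = -114312 - -3847751263 = -114312 + 3847751263 = 3847636951$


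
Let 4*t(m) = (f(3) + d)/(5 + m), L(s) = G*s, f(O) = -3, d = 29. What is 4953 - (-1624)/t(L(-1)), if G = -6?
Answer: 100117/13 ≈ 7701.3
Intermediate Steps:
L(s) = -6*s
t(m) = 13/(2*(5 + m)) (t(m) = ((-3 + 29)/(5 + m))/4 = (26/(5 + m))/4 = 13/(2*(5 + m)))
4953 - (-1624)/t(L(-1)) = 4953 - (-1624)/(13/(2*(5 - 6*(-1)))) = 4953 - (-1624)/(13/(2*(5 + 6))) = 4953 - (-1624)/((13/2)/11) = 4953 - (-1624)/((13/2)*(1/11)) = 4953 - (-1624)/13/22 = 4953 - (-1624)*22/13 = 4953 - 1*(-35728/13) = 4953 + 35728/13 = 100117/13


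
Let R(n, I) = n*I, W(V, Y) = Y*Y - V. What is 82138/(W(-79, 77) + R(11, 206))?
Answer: 5867/591 ≈ 9.9272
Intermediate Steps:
W(V, Y) = Y**2 - V
R(n, I) = I*n
82138/(W(-79, 77) + R(11, 206)) = 82138/((77**2 - 1*(-79)) + 206*11) = 82138/((5929 + 79) + 2266) = 82138/(6008 + 2266) = 82138/8274 = 82138*(1/8274) = 5867/591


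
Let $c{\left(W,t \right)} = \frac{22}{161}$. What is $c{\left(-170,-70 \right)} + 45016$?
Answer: $\frac{7247598}{161} \approx 45016.0$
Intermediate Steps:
$c{\left(W,t \right)} = \frac{22}{161}$ ($c{\left(W,t \right)} = 22 \cdot \frac{1}{161} = \frac{22}{161}$)
$c{\left(-170,-70 \right)} + 45016 = \frac{22}{161} + 45016 = \frac{7247598}{161}$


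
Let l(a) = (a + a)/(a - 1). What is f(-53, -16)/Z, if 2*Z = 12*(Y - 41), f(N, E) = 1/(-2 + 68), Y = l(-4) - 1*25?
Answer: -5/127512 ≈ -3.9212e-5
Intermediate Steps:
l(a) = 2*a/(-1 + a) (l(a) = (2*a)/(-1 + a) = 2*a/(-1 + a))
Y = -117/5 (Y = 2*(-4)/(-1 - 4) - 1*25 = 2*(-4)/(-5) - 25 = 2*(-4)*(-⅕) - 25 = 8/5 - 25 = -117/5 ≈ -23.400)
f(N, E) = 1/66
Z = -1932/5 (Z = (12*(-117/5 - 41))/2 = (12*(-322/5))/2 = (½)*(-3864/5) = -1932/5 ≈ -386.40)
f(-53, -16)/Z = 1/(66*(-1932/5)) = (1/66)*(-5/1932) = -5/127512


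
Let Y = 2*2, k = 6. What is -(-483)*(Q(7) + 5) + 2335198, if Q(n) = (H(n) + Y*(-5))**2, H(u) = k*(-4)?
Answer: 3272701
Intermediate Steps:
H(u) = -24 (H(u) = 6*(-4) = -24)
Y = 4
Q(n) = 1936 (Q(n) = (-24 + 4*(-5))**2 = (-24 - 20)**2 = (-44)**2 = 1936)
-(-483)*(Q(7) + 5) + 2335198 = -(-483)*(1936 + 5) + 2335198 = -(-483)*1941 + 2335198 = -1*(-937503) + 2335198 = 937503 + 2335198 = 3272701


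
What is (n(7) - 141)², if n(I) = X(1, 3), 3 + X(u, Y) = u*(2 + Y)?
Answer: 19321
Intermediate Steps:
X(u, Y) = -3 + u*(2 + Y)
n(I) = 2 (n(I) = -3 + 2*1 + 3*1 = -3 + 2 + 3 = 2)
(n(7) - 141)² = (2 - 141)² = (-139)² = 19321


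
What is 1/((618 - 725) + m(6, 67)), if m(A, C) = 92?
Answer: -1/15 ≈ -0.066667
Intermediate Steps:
1/((618 - 725) + m(6, 67)) = 1/((618 - 725) + 92) = 1/(-107 + 92) = 1/(-15) = -1/15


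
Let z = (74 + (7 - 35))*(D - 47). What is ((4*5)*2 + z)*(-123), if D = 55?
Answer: -50184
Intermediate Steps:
z = 368 (z = (74 + (7 - 35))*(55 - 47) = (74 - 28)*8 = 46*8 = 368)
((4*5)*2 + z)*(-123) = ((4*5)*2 + 368)*(-123) = (20*2 + 368)*(-123) = (40 + 368)*(-123) = 408*(-123) = -50184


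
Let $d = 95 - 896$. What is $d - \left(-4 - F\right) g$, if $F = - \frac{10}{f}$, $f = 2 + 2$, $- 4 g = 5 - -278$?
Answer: $- \frac{7257}{8} \approx -907.13$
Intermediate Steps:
$g = - \frac{283}{4}$ ($g = - \frac{5 - -278}{4} = - \frac{5 + 278}{4} = \left(- \frac{1}{4}\right) 283 = - \frac{283}{4} \approx -70.75$)
$f = 4$
$F = - \frac{5}{2}$ ($F = - \frac{10}{4} = \left(-10\right) \frac{1}{4} = - \frac{5}{2} \approx -2.5$)
$d = -801$ ($d = 95 - 896 = -801$)
$d - \left(-4 - F\right) g = -801 - \left(-4 - - \frac{5}{2}\right) \left(- \frac{283}{4}\right) = -801 - \left(-4 + \frac{5}{2}\right) \left(- \frac{283}{4}\right) = -801 - \left(- \frac{3}{2}\right) \left(- \frac{283}{4}\right) = -801 - \frac{849}{8} = - \frac{7257}{8}$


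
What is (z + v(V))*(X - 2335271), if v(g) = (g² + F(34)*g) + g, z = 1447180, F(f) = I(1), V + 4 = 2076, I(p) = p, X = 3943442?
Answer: 9238151174868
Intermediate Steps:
V = 2072 (V = -4 + 2076 = 2072)
F(f) = 1
v(g) = g² + 2*g (v(g) = (g² + 1*g) + g = (g² + g) + g = (g + g²) + g = g² + 2*g)
(z + v(V))*(X - 2335271) = (1447180 + 2072*(2 + 2072))*(3943442 - 2335271) = (1447180 + 2072*2074)*1608171 = (1447180 + 4297328)*1608171 = 5744508*1608171 = 9238151174868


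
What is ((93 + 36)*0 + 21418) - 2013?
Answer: 19405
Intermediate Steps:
((93 + 36)*0 + 21418) - 2013 = (129*0 + 21418) - 2013 = (0 + 21418) - 2013 = 21418 - 2013 = 19405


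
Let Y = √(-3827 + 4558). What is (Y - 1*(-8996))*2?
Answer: 17992 + 2*√731 ≈ 18046.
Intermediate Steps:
Y = √731 ≈ 27.037
(Y - 1*(-8996))*2 = (√731 - 1*(-8996))*2 = (√731 + 8996)*2 = (8996 + √731)*2 = 17992 + 2*√731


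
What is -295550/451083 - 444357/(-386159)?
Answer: 86312596181/174189760197 ≈ 0.49551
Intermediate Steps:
-295550/451083 - 444357/(-386159) = -295550*1/451083 - 444357*(-1/386159) = -295550/451083 + 444357/386159 = 86312596181/174189760197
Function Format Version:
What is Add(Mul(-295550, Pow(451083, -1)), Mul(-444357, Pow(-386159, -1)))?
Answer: Rational(86312596181, 174189760197) ≈ 0.49551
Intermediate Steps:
Add(Mul(-295550, Pow(451083, -1)), Mul(-444357, Pow(-386159, -1))) = Add(Mul(-295550, Rational(1, 451083)), Mul(-444357, Rational(-1, 386159))) = Add(Rational(-295550, 451083), Rational(444357, 386159)) = Rational(86312596181, 174189760197)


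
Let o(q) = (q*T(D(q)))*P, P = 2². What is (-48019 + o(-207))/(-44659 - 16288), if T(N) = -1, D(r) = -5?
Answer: 47191/60947 ≈ 0.77430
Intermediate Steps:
P = 4
o(q) = -4*q (o(q) = (q*(-1))*4 = -q*4 = -4*q)
(-48019 + o(-207))/(-44659 - 16288) = (-48019 - 4*(-207))/(-44659 - 16288) = (-48019 + 828)/(-60947) = -47191*(-1/60947) = 47191/60947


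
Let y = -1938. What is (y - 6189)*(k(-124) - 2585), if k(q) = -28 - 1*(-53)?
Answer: 20805120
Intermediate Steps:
k(q) = 25 (k(q) = -28 + 53 = 25)
(y - 6189)*(k(-124) - 2585) = (-1938 - 6189)*(25 - 2585) = -8127*(-2560) = 20805120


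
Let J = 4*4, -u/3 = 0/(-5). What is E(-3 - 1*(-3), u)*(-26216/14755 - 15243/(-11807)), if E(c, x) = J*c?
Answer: 0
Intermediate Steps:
u = 0 (u = -0/(-5) = -0*(-1)/5 = -3*0 = 0)
J = 16
E(c, x) = 16*c
E(-3 - 1*(-3), u)*(-26216/14755 - 15243/(-11807)) = (16*(-3 - 1*(-3)))*(-26216/14755 - 15243/(-11807)) = (16*(-3 + 3))*(-26216*1/14755 - 15243*(-1/11807)) = (16*0)*(-26216/14755 + 15243/11807) = 0*(-84621847/174212285) = 0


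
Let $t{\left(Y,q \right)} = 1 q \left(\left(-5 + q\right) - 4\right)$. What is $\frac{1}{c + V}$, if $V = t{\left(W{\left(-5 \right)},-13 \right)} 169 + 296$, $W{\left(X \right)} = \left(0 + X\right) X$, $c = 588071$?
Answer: $\frac{1}{636701} \approx 1.5706 \cdot 10^{-6}$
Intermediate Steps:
$W{\left(X \right)} = X^{2}$ ($W{\left(X \right)} = X X = X^{2}$)
$t{\left(Y,q \right)} = q \left(-9 + q\right)$
$V = 48630$ ($V = - 13 \left(-9 - 13\right) 169 + 296 = \left(-13\right) \left(-22\right) 169 + 296 = 286 \cdot 169 + 296 = 48334 + 296 = 48630$)
$\frac{1}{c + V} = \frac{1}{588071 + 48630} = \frac{1}{636701}$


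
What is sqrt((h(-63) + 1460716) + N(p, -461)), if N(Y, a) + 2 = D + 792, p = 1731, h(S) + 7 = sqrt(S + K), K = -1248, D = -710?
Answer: sqrt(1460789 + I*sqrt(1311)) ≈ 1208.6 + 0.02*I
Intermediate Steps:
h(S) = -7 + sqrt(-1248 + S) (h(S) = -7 + sqrt(S - 1248) = -7 + sqrt(-1248 + S))
N(Y, a) = 80 (N(Y, a) = -2 + (-710 + 792) = -2 + 82 = 80)
sqrt((h(-63) + 1460716) + N(p, -461)) = sqrt(((-7 + sqrt(-1248 - 63)) + 1460716) + 80) = sqrt(((-7 + sqrt(-1311)) + 1460716) + 80) = sqrt(((-7 + I*sqrt(1311)) + 1460716) + 80) = sqrt((1460709 + I*sqrt(1311)) + 80) = sqrt(1460789 + I*sqrt(1311))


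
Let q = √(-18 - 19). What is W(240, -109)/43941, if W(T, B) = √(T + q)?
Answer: √(240 + I*√37)/43941 ≈ 0.00035259 + 4.4675e-6*I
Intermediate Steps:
q = I*√37 (q = √(-37) = I*√37 ≈ 6.0828*I)
W(T, B) = √(T + I*√37)
W(240, -109)/43941 = √(240 + I*√37)/43941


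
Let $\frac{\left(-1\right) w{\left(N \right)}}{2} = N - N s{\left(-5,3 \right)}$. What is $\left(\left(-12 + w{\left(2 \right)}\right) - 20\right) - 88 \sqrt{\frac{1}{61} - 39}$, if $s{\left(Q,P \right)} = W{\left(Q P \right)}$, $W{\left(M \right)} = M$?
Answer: $-96 - \frac{88 i \sqrt{145058}}{61} \approx -96.0 - 549.44 i$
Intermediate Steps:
$s{\left(Q,P \right)} = P Q$ ($s{\left(Q,P \right)} = Q P = P Q$)
$w{\left(N \right)} = - 32 N$ ($w{\left(N \right)} = - 2 \left(N - N 3 \left(-5\right)\right) = - 2 \left(N - N \left(-15\right)\right) = - 2 \left(N - - 15 N\right) = - 2 \left(N + 15 N\right) = - 2 \cdot 16 N = - 32 N$)
$\left(\left(-12 + w{\left(2 \right)}\right) - 20\right) - 88 \sqrt{\frac{1}{61} - 39} = \left(\left(-12 - 64\right) - 20\right) - 88 \sqrt{\frac{1}{61} - 39} = \left(-76 - 20\right) - 88 \sqrt{- \frac{2378}{61}} = -96 - 88 \frac{i \sqrt{145058}}{61} = -96 - \frac{88 i \sqrt{145058}}{61}$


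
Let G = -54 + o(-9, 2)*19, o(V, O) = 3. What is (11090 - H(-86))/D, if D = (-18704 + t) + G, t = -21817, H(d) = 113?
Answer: -3659/13506 ≈ -0.27092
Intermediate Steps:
G = 3 (G = -54 + 3*19 = -54 + 57 = 3)
D = -40518 (D = (-18704 - 21817) + 3 = -40521 + 3 = -40518)
(11090 - H(-86))/D = (11090 - 1*113)/(-40518) = (11090 - 113)*(-1/40518) = 10977*(-1/40518) = -3659/13506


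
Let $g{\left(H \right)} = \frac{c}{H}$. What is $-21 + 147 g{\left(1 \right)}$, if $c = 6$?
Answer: $861$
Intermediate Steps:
$g{\left(H \right)} = \frac{6}{H}$
$-21 + 147 g{\left(1 \right)} = -21 + 147 \cdot \frac{6}{1} = -21 + 147 \cdot 6 \cdot 1 = -21 + 147 \cdot 6 = -21 + 882 = 861$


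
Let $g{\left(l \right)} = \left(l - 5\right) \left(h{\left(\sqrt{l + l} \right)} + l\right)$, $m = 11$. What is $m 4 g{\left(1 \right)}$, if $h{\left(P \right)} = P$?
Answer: $-176 - 176 \sqrt{2} \approx -424.9$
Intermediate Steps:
$g{\left(l \right)} = \left(-5 + l\right) \left(l + \sqrt{2} \sqrt{l}\right)$ ($g{\left(l \right)} = \left(l - 5\right) \left(\sqrt{l + l} + l\right) = \left(-5 + l\right) \left(\sqrt{2 l} + l\right) = \left(-5 + l\right) \left(\sqrt{2} \sqrt{l} + l\right) = \left(-5 + l\right) \left(l + \sqrt{2} \sqrt{l}\right)$)
$m 4 g{\left(1 \right)} = 11 \cdot 4 \left(1^{2} - 5 + \sqrt{2} \cdot 1^{\frac{3}{2}} - 5 \sqrt{2} \sqrt{1}\right) = 44 \left(1 - 5 + \sqrt{2} \cdot 1 - 5 \sqrt{2} \cdot 1\right) = 44 \left(1 - 5 + \sqrt{2} - 5 \sqrt{2}\right) = 44 \left(-4 - 4 \sqrt{2}\right) = -176 - 176 \sqrt{2}$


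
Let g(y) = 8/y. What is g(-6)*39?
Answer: -52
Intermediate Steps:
g(-6)*39 = (8/(-6))*39 = (8*(-1/6))*39 = -4/3*39 = -52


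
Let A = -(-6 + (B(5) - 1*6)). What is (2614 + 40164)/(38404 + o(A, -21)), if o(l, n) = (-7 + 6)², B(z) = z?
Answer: 42778/38405 ≈ 1.1139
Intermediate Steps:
A = 7 (A = -(-6 + (5 - 1*6)) = -(-6 + (5 - 6)) = -(-6 - 1) = -1*(-7) = 7)
o(l, n) = 1 (o(l, n) = (-1)² = 1)
(2614 + 40164)/(38404 + o(A, -21)) = (2614 + 40164)/(38404 + 1) = 42778/38405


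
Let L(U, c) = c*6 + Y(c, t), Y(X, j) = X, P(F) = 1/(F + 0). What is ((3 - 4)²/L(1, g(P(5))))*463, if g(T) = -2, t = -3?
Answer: -463/14 ≈ -33.071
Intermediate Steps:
P(F) = 1/F
L(U, c) = 7*c (L(U, c) = c*6 + c = 6*c + c = 7*c)
((3 - 4)²/L(1, g(P(5))))*463 = ((3 - 4)²/((7*(-2))))*463 = ((-1)²/(-14))*463 = (1*(-1/14))*463 = -1/14*463 = -463/14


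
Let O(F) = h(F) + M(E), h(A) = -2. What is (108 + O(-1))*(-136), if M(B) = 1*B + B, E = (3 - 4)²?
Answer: -14688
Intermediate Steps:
E = 1 (E = (-1)² = 1)
M(B) = 2*B (M(B) = B + B = 2*B)
O(F) = 0 (O(F) = -2 + 2*1 = -2 + 2 = 0)
(108 + O(-1))*(-136) = (108 + 0)*(-136) = 108*(-136) = -14688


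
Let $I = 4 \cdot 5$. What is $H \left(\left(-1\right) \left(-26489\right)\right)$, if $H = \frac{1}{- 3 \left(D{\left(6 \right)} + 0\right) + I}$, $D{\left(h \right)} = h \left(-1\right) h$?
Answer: $\frac{26489}{128} \approx 206.95$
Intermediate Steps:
$D{\left(h \right)} = - h^{2}$ ($D{\left(h \right)} = - h h = - h^{2}$)
$I = 20$
$H = \frac{1}{128}$ ($H = \frac{1}{- 3 \left(- 6^{2} + 0\right) + 20} = \frac{1}{- 3 \left(\left(-1\right) 36 + 0\right) + 20} = \frac{1}{- 3 \left(-36 + 0\right) + 20} = \frac{1}{\left(-3\right) \left(-36\right) + 20} = \frac{1}{108 + 20} = \frac{1}{128} \approx 0.0078125$)
$H \left(\left(-1\right) \left(-26489\right)\right) = \frac{\left(-1\right) \left(-26489\right)}{128} = \frac{1}{128} \cdot 26489 = \frac{26489}{128}$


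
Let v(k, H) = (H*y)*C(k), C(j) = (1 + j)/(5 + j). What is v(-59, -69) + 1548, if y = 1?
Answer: 13265/9 ≈ 1473.9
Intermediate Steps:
C(j) = (1 + j)/(5 + j)
v(k, H) = H*(1 + k)/(5 + k) (v(k, H) = (H*1)*((1 + k)/(5 + k)) = H*((1 + k)/(5 + k)) = H*(1 + k)/(5 + k))
v(-59, -69) + 1548 = -69*(1 - 59)/(5 - 59) + 1548 = -69*(-58)/(-54) + 1548 = -69*(-1/54)*(-58) + 1548 = -667/9 + 1548 = 13265/9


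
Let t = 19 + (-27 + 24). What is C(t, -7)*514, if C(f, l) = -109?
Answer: -56026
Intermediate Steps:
t = 16 (t = 19 - 3 = 16)
C(t, -7)*514 = -109*514 = -56026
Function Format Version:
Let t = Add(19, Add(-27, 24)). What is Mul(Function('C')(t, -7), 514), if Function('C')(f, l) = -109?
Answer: -56026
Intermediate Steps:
t = 16 (t = Add(19, -3) = 16)
Mul(Function('C')(t, -7), 514) = Mul(-109, 514) = -56026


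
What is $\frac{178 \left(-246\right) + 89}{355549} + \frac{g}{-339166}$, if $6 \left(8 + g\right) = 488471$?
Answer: $- \frac{262585599431}{723540792804} \approx -0.36292$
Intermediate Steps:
$g = \frac{488423}{6}$ ($g = -8 + \frac{1}{6} \cdot 488471 = -8 + \frac{488471}{6} = \frac{488423}{6} \approx 81404.0$)
$\frac{178 \left(-246\right) + 89}{355549} + \frac{g}{-339166} = \frac{178 \left(-246\right) + 89}{355549} + \frac{488423}{6 \left(-339166\right)} = \left(-43788 + 89\right) \frac{1}{355549} + \frac{488423}{6} \left(- \frac{1}{339166}\right) = \left(-43699\right) \frac{1}{355549} - \frac{488423}{2034996} = - \frac{43699}{355549} - \frac{488423}{2034996} = - \frac{262585599431}{723540792804}$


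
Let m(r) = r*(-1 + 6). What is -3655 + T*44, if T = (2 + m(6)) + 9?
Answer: -1851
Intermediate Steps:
m(r) = 5*r (m(r) = r*5 = 5*r)
T = 41 (T = (2 + 5*6) + 9 = (2 + 30) + 9 = 32 + 9 = 41)
-3655 + T*44 = -3655 + 41*44 = -3655 + 1804 = -1851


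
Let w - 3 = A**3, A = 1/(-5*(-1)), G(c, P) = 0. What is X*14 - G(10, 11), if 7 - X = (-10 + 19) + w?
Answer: -8764/125 ≈ -70.112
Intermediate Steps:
A = 1/5 ≈ 0.20000
w = 376/125 (w = 3 + (1/5)**3 = 3 + 1/125 = 376/125 ≈ 3.0080)
X = -626/125 (X = 7 - ((-10 + 19) + 376/125) = 7 - (9 + 376/125) = 7 - 1*1501/125 = 7 - 1501/125 = -626/125 ≈ -5.0080)
X*14 - G(10, 11) = -626/125*14 - 1*0 = -8764/125 + 0 = -8764/125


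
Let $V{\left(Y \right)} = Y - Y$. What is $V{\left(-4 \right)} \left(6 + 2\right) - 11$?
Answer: $-11$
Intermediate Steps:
$V{\left(Y \right)} = 0$
$V{\left(-4 \right)} \left(6 + 2\right) - 11 = 0 \left(6 + 2\right) - 11 = 0 \cdot 8 - 11 = 0 - 11 = -11$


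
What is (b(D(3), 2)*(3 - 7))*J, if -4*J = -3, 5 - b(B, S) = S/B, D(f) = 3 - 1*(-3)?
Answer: -14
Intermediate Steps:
D(f) = 6 (D(f) = 3 + 3 = 6)
b(B, S) = 5 - S/B
J = ¾ (J = -¼*(-3) = ¾ ≈ 0.75000)
(b(D(3), 2)*(3 - 7))*J = ((5 - 1*2/6)*(3 - 7))*(¾) = ((5 - 1*2*⅙)*(-4))*(¾) = ((5 - ⅓)*(-4))*(¾) = ((14/3)*(-4))*(¾) = -56/3*¾ = -14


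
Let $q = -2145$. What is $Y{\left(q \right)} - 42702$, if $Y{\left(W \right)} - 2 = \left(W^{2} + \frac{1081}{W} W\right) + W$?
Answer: $4557261$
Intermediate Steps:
$Y{\left(W \right)} = 1083 + W + W^{2}$ ($Y{\left(W \right)} = 2 + \left(\left(W^{2} + \frac{1081}{W} W\right) + W\right) = 2 + \left(\left(W^{2} + 1081\right) + W\right) = 2 + \left(\left(1081 + W^{2}\right) + W\right) = 2 + \left(1081 + W + W^{2}\right) = 1083 + W + W^{2}$)
$Y{\left(q \right)} - 42702 = \left(1083 - 2145 + \left(-2145\right)^{2}\right) - 42702 = \left(1083 - 2145 + 4601025\right) - 42702 = 4599963 - 42702 = 4557261$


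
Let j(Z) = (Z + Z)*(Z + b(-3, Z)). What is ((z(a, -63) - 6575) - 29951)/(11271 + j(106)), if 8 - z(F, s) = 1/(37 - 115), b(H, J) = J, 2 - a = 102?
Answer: -2848403/4384770 ≈ -0.64961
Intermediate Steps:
a = -100 (a = 2 - 1*102 = 2 - 102 = -100)
j(Z) = 4*Z² (j(Z) = (Z + Z)*(Z + Z) = (2*Z)*(2*Z) = 4*Z²)
z(F, s) = 625/78 (z(F, s) = 8 - 1/(37 - 115) = 8 - 1/(-78) = 8 - 1*(-1/78) = 8 + 1/78 = 625/78)
((z(a, -63) - 6575) - 29951)/(11271 + j(106)) = ((625/78 - 6575) - 29951)/(11271 + 4*106²) = (-512225/78 - 29951)/(11271 + 4*11236) = -2848403/(78*(11271 + 44944)) = -2848403/78/56215 = -2848403/78*1/56215 = -2848403/4384770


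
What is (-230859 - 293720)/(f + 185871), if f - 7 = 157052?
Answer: -524579/342930 ≈ -1.5297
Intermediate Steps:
f = 157059 (f = 7 + 157052 = 157059)
(-230859 - 293720)/(f + 185871) = (-230859 - 293720)/(157059 + 185871) = -524579/342930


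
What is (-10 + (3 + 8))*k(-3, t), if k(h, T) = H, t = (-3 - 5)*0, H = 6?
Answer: 6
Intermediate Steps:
t = 0 (t = -8*0 = 0)
k(h, T) = 6
(-10 + (3 + 8))*k(-3, t) = (-10 + (3 + 8))*6 = (-10 + 11)*6 = 1*6 = 6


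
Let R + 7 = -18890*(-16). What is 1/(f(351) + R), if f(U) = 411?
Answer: 1/302644 ≈ 3.3042e-6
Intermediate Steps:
R = 302233 (R = -7 - 18890*(-16) = -7 + 302240 = 302233)
1/(f(351) + R) = 1/(411 + 302233) = 1/302644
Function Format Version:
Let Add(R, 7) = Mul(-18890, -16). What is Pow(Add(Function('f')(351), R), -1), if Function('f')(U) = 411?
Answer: Rational(1, 302644) ≈ 3.3042e-6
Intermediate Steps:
R = 302233 (R = Add(-7, Mul(-18890, -16)) = Add(-7, 302240) = 302233)
Pow(Add(Function('f')(351), R), -1) = Pow(Add(411, 302233), -1) = Pow(302644, -1) = Rational(1, 302644)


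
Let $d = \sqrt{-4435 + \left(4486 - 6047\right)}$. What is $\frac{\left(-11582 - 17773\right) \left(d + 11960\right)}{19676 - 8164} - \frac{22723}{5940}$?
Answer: $- \frac{260713904897}{8547660} - \frac{29355 i \sqrt{1499}}{5756} \approx -30501.0 - 197.45 i$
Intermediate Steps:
$d = 2 i \sqrt{1499}$ ($d = \sqrt{-4435 + \left(4486 - 6047\right)} = \sqrt{-4435 - 1561} = \sqrt{-5996} = 2 i \sqrt{1499} \approx 77.434 i$)
$\frac{\left(-11582 - 17773\right) \left(d + 11960\right)}{19676 - 8164} - \frac{22723}{5940} = \frac{\left(-11582 - 17773\right) \left(2 i \sqrt{1499} + 11960\right)}{19676 - 8164} - \frac{22723}{5940} = \frac{\left(-29355\right) \left(11960 + 2 i \sqrt{1499}\right)}{19676 - 8164} - \frac{22723}{5940} = \frac{-351085800 - 58710 i \sqrt{1499}}{11512} - \frac{22723}{5940} = \left(-351085800 - 58710 i \sqrt{1499}\right) \frac{1}{11512} - \frac{22723}{5940} = \left(- \frac{43885725}{1439} - \frac{29355 i \sqrt{1499}}{5756}\right) - \frac{22723}{5940} = - \frac{260713904897}{8547660} - \frac{29355 i \sqrt{1499}}{5756}$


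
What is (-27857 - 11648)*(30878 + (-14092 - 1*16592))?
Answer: -7663970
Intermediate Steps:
(-27857 - 11648)*(30878 + (-14092 - 1*16592)) = -39505*(30878 + (-14092 - 16592)) = -39505*(30878 - 30684) = -39505*194 = -7663970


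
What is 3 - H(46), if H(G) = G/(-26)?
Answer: 62/13 ≈ 4.7692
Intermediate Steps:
H(G) = -G/26 (H(G) = G*(-1/26) = -G/26)
3 - H(46) = 3 - (-1)*46/26 = 3 - 1*(-23/13) = 3 + 23/13 = 62/13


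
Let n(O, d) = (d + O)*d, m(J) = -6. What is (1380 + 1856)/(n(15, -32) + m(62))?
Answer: 1618/269 ≈ 6.0149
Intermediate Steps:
n(O, d) = d*(O + d) (n(O, d) = (O + d)*d = d*(O + d))
(1380 + 1856)/(n(15, -32) + m(62)) = (1380 + 1856)/(-32*(15 - 32) - 6) = 3236/(-32*(-17) - 6) = 3236/(544 - 6) = 3236/538 = 3236*(1/538) = 1618/269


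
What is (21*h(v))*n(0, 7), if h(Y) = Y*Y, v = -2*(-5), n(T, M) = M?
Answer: 14700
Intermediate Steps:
v = 10
h(Y) = Y²
(21*h(v))*n(0, 7) = (21*10²)*7 = (21*100)*7 = 2100*7 = 14700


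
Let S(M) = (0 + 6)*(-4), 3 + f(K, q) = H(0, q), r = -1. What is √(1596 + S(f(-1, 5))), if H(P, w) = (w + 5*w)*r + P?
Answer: 2*√393 ≈ 39.648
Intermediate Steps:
H(P, w) = P - 6*w (H(P, w) = (w + 5*w)*(-1) + P = (6*w)*(-1) + P = -6*w + P = P - 6*w)
f(K, q) = -3 - 6*q (f(K, q) = -3 + (0 - 6*q) = -3 - 6*q)
S(M) = -24 (S(M) = 6*(-4) = -24)
√(1596 + S(f(-1, 5))) = √(1596 - 24) = √1572 = 2*√393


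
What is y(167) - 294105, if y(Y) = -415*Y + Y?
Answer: -363243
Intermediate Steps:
y(Y) = -414*Y
y(167) - 294105 = -414*167 - 294105 = -69138 - 294105 = -363243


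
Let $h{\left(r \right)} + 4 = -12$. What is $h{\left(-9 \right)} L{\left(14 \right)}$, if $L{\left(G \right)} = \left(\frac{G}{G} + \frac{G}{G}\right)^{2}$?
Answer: $-64$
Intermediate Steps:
$h{\left(r \right)} = -16$ ($h{\left(r \right)} = -4 - 12 = -16$)
$L{\left(G \right)} = 4$ ($L{\left(G \right)} = \left(1 + 1\right)^{2} = 2^{2} = 4$)
$h{\left(-9 \right)} L{\left(14 \right)} = \left(-16\right) 4 = -64$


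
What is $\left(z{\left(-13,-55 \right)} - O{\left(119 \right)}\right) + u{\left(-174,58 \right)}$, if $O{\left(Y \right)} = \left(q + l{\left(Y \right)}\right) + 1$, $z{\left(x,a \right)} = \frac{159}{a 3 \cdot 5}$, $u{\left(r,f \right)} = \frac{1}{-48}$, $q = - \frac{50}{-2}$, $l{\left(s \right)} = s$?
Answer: $- \frac{1916819}{13200} \approx -145.21$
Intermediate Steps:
$q = 25$ ($q = \left(-50\right) \left(- \frac{1}{2}\right) = 25$)
$u{\left(r,f \right)} = - \frac{1}{48}$
$z{\left(x,a \right)} = \frac{53}{5 a}$ ($z{\left(x,a \right)} = \frac{159}{3 a 5} = \frac{159}{15 a} = 159 \frac{1}{15 a} = \frac{53}{5 a}$)
$O{\left(Y \right)} = 26 + Y$ ($O{\left(Y \right)} = \left(25 + Y\right) + 1 = 26 + Y$)
$\left(z{\left(-13,-55 \right)} - O{\left(119 \right)}\right) + u{\left(-174,58 \right)} = \left(\frac{53}{5 \left(-55\right)} - \left(26 + 119\right)\right) - \frac{1}{48} = \left(\frac{53}{5} \left(- \frac{1}{55}\right) - 145\right) - \frac{1}{48} = \left(- \frac{53}{275} - 145\right) - \frac{1}{48} = - \frac{39928}{275} - \frac{1}{48} = - \frac{1916819}{13200}$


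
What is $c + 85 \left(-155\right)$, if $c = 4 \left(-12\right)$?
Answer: $-13223$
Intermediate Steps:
$c = -48$
$c + 85 \left(-155\right) = -48 + 85 \left(-155\right) = -48 - 13175 = -13223$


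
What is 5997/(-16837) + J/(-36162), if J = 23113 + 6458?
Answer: -238250147/202953198 ≈ -1.1739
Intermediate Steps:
J = 29571
5997/(-16837) + J/(-36162) = 5997/(-16837) + 29571/(-36162) = 5997*(-1/16837) + 29571*(-1/36162) = -5997/16837 - 9857/12054 = -238250147/202953198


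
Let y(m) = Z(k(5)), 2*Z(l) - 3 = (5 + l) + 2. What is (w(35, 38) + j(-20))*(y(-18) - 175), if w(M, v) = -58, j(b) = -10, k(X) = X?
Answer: 11390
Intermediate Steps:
Z(l) = 5 + l/2 (Z(l) = 3/2 + ((5 + l) + 2)/2 = 3/2 + (7 + l)/2 = 3/2 + (7/2 + l/2) = 5 + l/2)
y(m) = 15/2 (y(m) = 5 + (½)*5 = 5 + 5/2 = 15/2)
(w(35, 38) + j(-20))*(y(-18) - 175) = (-58 - 10)*(15/2 - 175) = -68*(-335/2) = 11390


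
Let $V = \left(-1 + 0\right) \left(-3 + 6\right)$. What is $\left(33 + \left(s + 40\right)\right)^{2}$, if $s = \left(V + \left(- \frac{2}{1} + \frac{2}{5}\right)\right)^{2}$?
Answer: $\frac{5541316}{625} \approx 8866.1$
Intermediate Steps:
$V = -3$ ($V = \left(-1\right) 3 = -3$)
$s = \frac{529}{25}$ ($s = \left(-3 + \left(- \frac{2}{1} + \frac{2}{5}\right)\right)^{2} = \left(-3 + \left(\left(-2\right) 1 + 2 \cdot \frac{1}{5}\right)\right)^{2} = \left(-3 + \left(-2 + \frac{2}{5}\right)\right)^{2} = \left(-3 - \frac{8}{5}\right)^{2} = \left(- \frac{23}{5}\right)^{2} = \frac{529}{25} \approx 21.16$)
$\left(33 + \left(s + 40\right)\right)^{2} = \left(33 + \left(\frac{529}{25} + 40\right)\right)^{2} = \left(33 + \frac{1529}{25}\right)^{2} = \left(\frac{2354}{25}\right)^{2} = \frac{5541316}{625}$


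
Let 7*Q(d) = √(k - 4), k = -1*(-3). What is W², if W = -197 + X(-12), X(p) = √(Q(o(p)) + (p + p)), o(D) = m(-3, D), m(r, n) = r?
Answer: (1379 - √7*√(-168 + I))²/49 ≈ 38779.0 - 1930.1*I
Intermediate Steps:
k = 3
o(D) = -3
Q(d) = I/7 (Q(d) = √(3 - 4)/7 = √(-1)/7 = I/7)
X(p) = √(2*p + I/7) (X(p) = √(I/7 + (p + p)) = √(I/7 + 2*p) = √(2*p + I/7))
W = -197 + √(-1176 + 7*I)/7 (W = -197 + √(7*I + 98*(-12))/7 = -197 + √(7*I - 1176)/7 = -197 + √(-1176 + 7*I)/7 ≈ -196.99 + 4.899*I)
W² = (-197 + √(-1176 + 7*I)/7)²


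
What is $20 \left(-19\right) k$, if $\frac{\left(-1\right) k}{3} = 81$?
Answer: $92340$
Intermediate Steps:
$k = -243$ ($k = \left(-3\right) 81 = -243$)
$20 \left(-19\right) k = 20 \left(-19\right) \left(-243\right) = \left(-380\right) \left(-243\right) = 92340$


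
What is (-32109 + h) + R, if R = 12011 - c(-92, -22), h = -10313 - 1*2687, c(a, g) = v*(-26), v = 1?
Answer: -33072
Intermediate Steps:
c(a, g) = -26 (c(a, g) = 1*(-26) = -26)
h = -13000 (h = -10313 - 2687 = -13000)
R = 12037 (R = 12011 - 1*(-26) = 12011 + 26 = 12037)
(-32109 + h) + R = (-32109 - 13000) + 12037 = -45109 + 12037 = -33072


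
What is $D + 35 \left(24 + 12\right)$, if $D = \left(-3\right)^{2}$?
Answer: $1269$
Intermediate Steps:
$D = 9$
$D + 35 \left(24 + 12\right) = 9 + 35 \left(24 + 12\right) = 9 + 35 \cdot 36 = 9 + 1260 = 1269$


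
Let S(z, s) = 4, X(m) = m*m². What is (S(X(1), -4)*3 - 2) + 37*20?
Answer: 750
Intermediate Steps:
X(m) = m³
(S(X(1), -4)*3 - 2) + 37*20 = (4*3 - 2) + 37*20 = (12 - 2) + 740 = 10 + 740 = 750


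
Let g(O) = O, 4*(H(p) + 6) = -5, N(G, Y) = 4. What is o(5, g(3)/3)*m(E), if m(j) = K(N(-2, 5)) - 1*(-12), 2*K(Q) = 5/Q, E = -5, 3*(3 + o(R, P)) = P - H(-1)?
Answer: -101/32 ≈ -3.1563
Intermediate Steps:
H(p) = -29/4 (H(p) = -6 + (¼)*(-5) = -6 - 5/4 = -29/4)
o(R, P) = -7/12 + P/3 (o(R, P) = -3 + (P - 1*(-29/4))/3 = -3 + (P + 29/4)/3 = -3 + (29/4 + P)/3 = -3 + (29/12 + P/3) = -7/12 + P/3)
K(Q) = 5/(2*Q) (K(Q) = (5/Q)/2 = 5/(2*Q))
m(j) = 101/8 (m(j) = (5/2)/4 - 1*(-12) = (5/2)*(¼) + 12 = 5/8 + 12 = 101/8)
o(5, g(3)/3)*m(E) = (-7/12 + (3/3)/3)*(101/8) = (-7/12 + (3*(⅓))/3)*(101/8) = (-7/12 + (⅓)*1)*(101/8) = (-7/12 + ⅓)*(101/8) = -¼*101/8 = -101/32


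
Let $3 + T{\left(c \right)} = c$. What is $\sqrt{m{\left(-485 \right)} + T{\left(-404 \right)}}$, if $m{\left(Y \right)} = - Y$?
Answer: $\sqrt{78} \approx 8.8318$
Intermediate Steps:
$T{\left(c \right)} = -3 + c$
$\sqrt{m{\left(-485 \right)} + T{\left(-404 \right)}} = \sqrt{\left(-1\right) \left(-485\right) - 407} = \sqrt{485 - 407} = \sqrt{78}$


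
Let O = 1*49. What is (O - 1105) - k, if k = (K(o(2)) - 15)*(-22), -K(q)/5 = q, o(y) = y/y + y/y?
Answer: -1606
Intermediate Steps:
o(y) = 2 (o(y) = 1 + 1 = 2)
O = 49
K(q) = -5*q
k = 550 (k = (-5*2 - 15)*(-22) = (-10 - 15)*(-22) = -25*(-22) = 550)
(O - 1105) - k = (49 - 1105) - 1*550 = -1056 - 550 = -1606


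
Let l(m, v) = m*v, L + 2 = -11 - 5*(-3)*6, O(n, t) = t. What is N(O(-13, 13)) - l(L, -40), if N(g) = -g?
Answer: 3067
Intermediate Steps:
L = 77 (L = -2 + (-11 - 5*(-3)*6) = -2 + (-11 - (-15)*6) = -2 + (-11 - 1*(-90)) = -2 + (-11 + 90) = -2 + 79 = 77)
N(O(-13, 13)) - l(L, -40) = -1*13 - 77*(-40) = -13 - 1*(-3080) = -13 + 3080 = 3067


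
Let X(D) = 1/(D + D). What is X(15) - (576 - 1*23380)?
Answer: 684121/30 ≈ 22804.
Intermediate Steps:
X(D) = 1/(2*D)
X(15) - (576 - 1*23380) = (½)/15 - (576 - 1*23380) = (½)*(1/15) - (576 - 23380) = 1/30 - 1*(-22804) = 1/30 + 22804 = 684121/30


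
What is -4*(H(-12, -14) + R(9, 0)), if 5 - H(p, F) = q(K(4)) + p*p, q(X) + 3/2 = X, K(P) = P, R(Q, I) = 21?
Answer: 482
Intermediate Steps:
q(X) = -3/2 + X
H(p, F) = 5/2 - p² (H(p, F) = 5 - ((-3/2 + 4) + p*p) = 5 - (5/2 + p²) = 5 + (-5/2 - p²) = 5/2 - p²)
-4*(H(-12, -14) + R(9, 0)) = -4*((5/2 - 1*(-12)²) + 21) = -4*((5/2 - 1*144) + 21) = -4*((5/2 - 144) + 21) = -4*(-283/2 + 21) = -4*(-241/2) = 482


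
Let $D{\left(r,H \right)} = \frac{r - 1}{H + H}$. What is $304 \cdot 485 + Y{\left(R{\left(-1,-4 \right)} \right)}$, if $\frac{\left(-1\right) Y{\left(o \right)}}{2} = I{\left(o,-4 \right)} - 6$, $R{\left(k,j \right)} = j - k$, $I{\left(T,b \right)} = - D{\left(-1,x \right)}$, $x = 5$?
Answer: $\frac{737258}{5} \approx 1.4745 \cdot 10^{5}$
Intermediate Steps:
$D{\left(r,H \right)} = \frac{-1 + r}{2 H}$
$I{\left(T,b \right)} = \frac{1}{5}$ ($I{\left(T,b \right)} = - \frac{-1 - 1}{2 \cdot 5} = - \frac{-2}{2 \cdot 5} = \left(-1\right) \left(- \frac{1}{5}\right) = \frac{1}{5}$)
$Y{\left(o \right)} = \frac{58}{5}$ ($Y{\left(o \right)} = - 2 \left(\frac{1}{5} - 6\right) = \left(-2\right) \left(- \frac{29}{5}\right) = \frac{58}{5}$)
$304 \cdot 485 + Y{\left(R{\left(-1,-4 \right)} \right)} = 304 \cdot 485 + \frac{58}{5} = 147440 + \frac{58}{5} = \frac{737258}{5}$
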